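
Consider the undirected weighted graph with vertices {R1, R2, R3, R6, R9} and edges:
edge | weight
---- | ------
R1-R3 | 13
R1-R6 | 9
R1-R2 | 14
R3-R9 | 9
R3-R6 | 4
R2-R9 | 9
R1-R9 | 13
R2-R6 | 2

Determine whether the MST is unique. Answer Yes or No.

Sort edges by weight, then run Kruskal:
R2-R6 (2): add — endpoints in different components.
R3-R6 (4): add — endpoints in different components.
R1-R6 (9): add — endpoints in different components.
R2-R9 (9): add — endpoints in different components.
Non-tree edge R3-R9 has weight 9, equal to the heaviest edge on its tree cycle — swapping gives another MST of the same weight. Not unique.

No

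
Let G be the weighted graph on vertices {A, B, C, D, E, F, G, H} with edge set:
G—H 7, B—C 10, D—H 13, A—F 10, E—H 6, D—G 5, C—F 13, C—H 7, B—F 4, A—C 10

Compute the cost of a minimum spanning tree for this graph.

49

Sort edges by weight, then run Kruskal:
B—F (4): add — endpoints in different components.
D—G (5): add — endpoints in different components.
E—H (6): add — endpoints in different components.
C—H (7): add — endpoints in different components.
G—H (7): add — endpoints in different components.
A—C (10): add — endpoints in different components.
A—F (10): add — endpoints in different components.
MST edges: B—F, D—G, E—H, C—H, G—H, A—C, A—F; total weight 4+5+6+7+7+10+10 = 49.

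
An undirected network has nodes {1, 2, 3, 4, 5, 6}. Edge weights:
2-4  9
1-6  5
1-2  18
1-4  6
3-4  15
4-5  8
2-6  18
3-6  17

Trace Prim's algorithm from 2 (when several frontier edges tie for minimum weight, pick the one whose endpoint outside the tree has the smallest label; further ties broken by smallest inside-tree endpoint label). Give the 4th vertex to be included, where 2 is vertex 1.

Grow the tree from 2 using Prim:
Step 1: cheapest edge leaving the tree is 2-4 (9); add 4.
Step 2: cheapest edge leaving the tree is 1-4 (6); add 1.
Step 3: cheapest edge leaving the tree is 1-6 (5); add 6.
Step 4: cheapest edge leaving the tree is 4-5 (8); add 5.
Step 5: cheapest edge leaving the tree is 3-4 (15); add 3.
Vertex order: 2, 4, 1, 6, 5, 3. The 4th vertex is 6.

6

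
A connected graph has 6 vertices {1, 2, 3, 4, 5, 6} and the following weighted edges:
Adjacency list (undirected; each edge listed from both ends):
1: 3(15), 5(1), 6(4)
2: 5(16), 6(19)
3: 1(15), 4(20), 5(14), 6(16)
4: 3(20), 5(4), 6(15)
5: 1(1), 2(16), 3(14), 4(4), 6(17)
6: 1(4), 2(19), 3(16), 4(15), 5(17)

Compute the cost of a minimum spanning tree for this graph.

39

Kruskal: consider edges lightest-first.
1–5 (1): add — endpoints in different components.
1–6 (4): add — endpoints in different components.
4–5 (4): add — endpoints in different components.
3–5 (14): add — endpoints in different components.
1–3 (15): skip — 1 and 3 already connected.
4–6 (15): skip — 4 and 6 already connected.
2–5 (16): add — endpoints in different components.
MST edges: 1–5, 1–6, 4–5, 3–5, 2–5; total weight 1+4+4+14+16 = 39.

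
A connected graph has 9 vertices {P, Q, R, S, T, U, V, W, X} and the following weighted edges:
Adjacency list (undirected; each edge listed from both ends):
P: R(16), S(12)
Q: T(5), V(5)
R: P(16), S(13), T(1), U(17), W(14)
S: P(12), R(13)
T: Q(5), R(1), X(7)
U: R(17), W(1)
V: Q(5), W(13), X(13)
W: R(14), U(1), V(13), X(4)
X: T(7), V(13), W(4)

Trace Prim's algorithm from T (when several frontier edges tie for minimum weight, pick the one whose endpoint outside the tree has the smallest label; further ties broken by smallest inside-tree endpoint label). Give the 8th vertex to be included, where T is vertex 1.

Grow the tree from T using Prim:
Step 1: cheapest edge leaving the tree is R T (1); add R.
Step 2: cheapest edge leaving the tree is Q T (5); add Q.
Step 3: cheapest edge leaving the tree is Q V (5); add V.
Step 4: cheapest edge leaving the tree is T X (7); add X.
Step 5: cheapest edge leaving the tree is W X (4); add W.
Step 6: cheapest edge leaving the tree is U W (1); add U.
Step 7: cheapest edge leaving the tree is R S (13); add S.
Step 8: cheapest edge leaving the tree is P S (12); add P.
Vertex order: T, R, Q, V, X, W, U, S, P. The 8th vertex is S.

S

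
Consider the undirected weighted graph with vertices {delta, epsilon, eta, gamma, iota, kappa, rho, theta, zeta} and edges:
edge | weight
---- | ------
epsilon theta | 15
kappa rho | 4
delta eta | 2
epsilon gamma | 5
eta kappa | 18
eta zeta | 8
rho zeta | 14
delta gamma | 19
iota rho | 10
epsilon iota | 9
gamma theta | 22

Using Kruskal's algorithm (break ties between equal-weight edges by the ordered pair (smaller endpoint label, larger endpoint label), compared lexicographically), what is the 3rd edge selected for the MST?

epsilon-gamma

Kruskal: consider edges lightest-first.
delta eta (2): add — endpoints in different components.
kappa rho (4): add — endpoints in different components.
epsilon gamma (5): add — endpoints in different components.
eta zeta (8): add — endpoints in different components.
epsilon iota (9): add — endpoints in different components.
iota rho (10): add — endpoints in different components.
rho zeta (14): add — endpoints in different components.
epsilon theta (15): add — endpoints in different components.
The 3rd edge added is epsilon gamma.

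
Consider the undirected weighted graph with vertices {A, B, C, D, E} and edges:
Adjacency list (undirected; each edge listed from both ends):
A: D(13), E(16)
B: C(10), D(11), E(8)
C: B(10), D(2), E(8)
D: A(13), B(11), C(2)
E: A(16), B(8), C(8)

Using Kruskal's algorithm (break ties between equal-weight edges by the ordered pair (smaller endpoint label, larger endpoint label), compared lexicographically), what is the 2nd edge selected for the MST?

B-E

Kruskal: consider edges lightest-first.
C D (2): add. Components now {A} {B} {C,D} {E}
B E (8): add. Components now {A} {B,E} {C,D}
C E (8): add. Components now {A} {B,C,D,E}
B C (10): skip — B and C already connected.
B D (11): skip — B and D already connected.
A D (13): add. Components now {A,B,C,D,E}
The 2nd edge added is B E.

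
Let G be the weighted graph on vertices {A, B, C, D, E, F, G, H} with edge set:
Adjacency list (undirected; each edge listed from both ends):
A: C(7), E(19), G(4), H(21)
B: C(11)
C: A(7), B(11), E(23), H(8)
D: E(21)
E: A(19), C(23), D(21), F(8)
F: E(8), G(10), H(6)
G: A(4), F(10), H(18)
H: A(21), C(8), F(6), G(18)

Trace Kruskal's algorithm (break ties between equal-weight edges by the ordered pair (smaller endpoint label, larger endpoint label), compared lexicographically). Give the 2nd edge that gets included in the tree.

F-H

Sort edges by weight, then run Kruskal:
A G (4): add — endpoints in different components.
F H (6): add — endpoints in different components.
A C (7): add — endpoints in different components.
C H (8): add — endpoints in different components.
E F (8): add — endpoints in different components.
F G (10): skip — F and G already connected.
B C (11): add — endpoints in different components.
G H (18): skip — G and H already connected.
A E (19): skip — A and E already connected.
A H (21): skip — A and H already connected.
D E (21): add — endpoints in different components.
The 2nd edge added is F H.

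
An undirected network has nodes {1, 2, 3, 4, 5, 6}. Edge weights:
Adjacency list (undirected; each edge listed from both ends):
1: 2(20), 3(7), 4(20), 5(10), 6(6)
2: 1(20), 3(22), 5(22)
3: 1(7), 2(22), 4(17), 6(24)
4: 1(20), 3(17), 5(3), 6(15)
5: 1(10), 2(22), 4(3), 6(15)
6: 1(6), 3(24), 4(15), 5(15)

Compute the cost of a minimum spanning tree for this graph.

Kruskal's algorithm — process edges by increasing weight (ties by edge label):
4—5 (3): add. Components now {1} {2} {3} {4,5} {6}
1—6 (6): add. Components now {1,6} {2} {3} {4,5}
1—3 (7): add. Components now {1,3,6} {2} {4,5}
1—5 (10): add. Components now {1,3,4,5,6} {2}
4—6 (15): skip — 4 and 6 already connected.
5—6 (15): skip — 5 and 6 already connected.
3—4 (17): skip — 3 and 4 already connected.
1—2 (20): add. Components now {1,2,3,4,5,6}
MST edges: 4—5, 1—6, 1—3, 1—5, 1—2; total weight 3+6+7+10+20 = 46.

46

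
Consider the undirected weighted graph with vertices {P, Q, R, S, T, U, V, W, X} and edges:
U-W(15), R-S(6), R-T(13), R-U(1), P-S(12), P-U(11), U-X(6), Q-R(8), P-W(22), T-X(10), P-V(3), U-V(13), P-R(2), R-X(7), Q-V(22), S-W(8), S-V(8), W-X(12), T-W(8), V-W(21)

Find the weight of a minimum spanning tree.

42

Grow the tree from V using Prim:
Step 1: cheapest edge leaving the tree is P-V (3); add P.
Step 2: cheapest edge leaving the tree is P-R (2); add R.
Step 3: cheapest edge leaving the tree is R-U (1); add U.
Step 4: cheapest edge leaving the tree is R-S (6); add S.
Step 5: cheapest edge leaving the tree is U-X (6); add X.
Step 6: cheapest edge leaving the tree is Q-R (8); add Q.
Step 7: cheapest edge leaving the tree is S-W (8); add W.
Step 8: cheapest edge leaving the tree is T-W (8); add T.
MST edges: P-V, P-R, R-U, R-S, U-X, Q-R, S-W, T-W; total weight 3+2+1+6+6+8+8+8 = 42.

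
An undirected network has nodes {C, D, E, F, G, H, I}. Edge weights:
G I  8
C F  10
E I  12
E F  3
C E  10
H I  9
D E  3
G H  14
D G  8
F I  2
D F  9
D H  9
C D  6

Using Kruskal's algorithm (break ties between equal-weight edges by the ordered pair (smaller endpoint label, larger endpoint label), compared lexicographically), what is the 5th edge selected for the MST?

Sort edges by weight, then run Kruskal:
F I (2): add. Components now {C} {D} {E} {F,I} {G} {H}
D E (3): add. Components now {C} {D,E} {F,I} {G} {H}
E F (3): add. Components now {C} {D,E,F,I} {G} {H}
C D (6): add. Components now {C,D,E,F,I} {G} {H}
D G (8): add. Components now {C,D,E,F,G,I} {H}
G I (8): skip — G and I already connected.
D F (9): skip — D and F already connected.
D H (9): add. Components now {C,D,E,F,G,H,I}
The 5th edge added is D G.

D-G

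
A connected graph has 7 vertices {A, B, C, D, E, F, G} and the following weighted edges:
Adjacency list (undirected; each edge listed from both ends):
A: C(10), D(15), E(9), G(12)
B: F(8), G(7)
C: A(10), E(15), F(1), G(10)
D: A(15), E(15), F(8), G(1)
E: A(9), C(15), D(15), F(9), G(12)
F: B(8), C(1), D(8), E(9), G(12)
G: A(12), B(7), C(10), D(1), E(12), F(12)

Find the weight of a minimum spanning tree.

Sort edges by weight, then run Kruskal:
C—F (1): add. Components now {A} {B} {C,F} {D} {E} {G}
D—G (1): add. Components now {A} {B} {C,F} {D,G} {E}
B—G (7): add. Components now {A} {B,D,G} {C,F} {E}
B—F (8): add. Components now {A} {B,C,D,F,G} {E}
D—F (8): skip — D and F already connected.
A—E (9): add. Components now {A,E} {B,C,D,F,G}
E—F (9): add. Components now {A,B,C,D,E,F,G}
MST edges: C—F, D—G, B—G, B—F, A—E, E—F; total weight 1+1+7+8+9+9 = 35.

35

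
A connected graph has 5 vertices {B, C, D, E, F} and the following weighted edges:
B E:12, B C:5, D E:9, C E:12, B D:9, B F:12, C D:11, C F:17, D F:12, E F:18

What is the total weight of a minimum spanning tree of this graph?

Prim's algorithm from C:
Step 1: cheapest edge leaving the tree is B C (5); add B.
Step 2: cheapest edge leaving the tree is B D (9); add D.
Step 3: cheapest edge leaving the tree is D E (9); add E.
Step 4: cheapest edge leaving the tree is B F (12); add F.
MST edges: B C, B D, D E, B F; total weight 5+9+9+12 = 35.

35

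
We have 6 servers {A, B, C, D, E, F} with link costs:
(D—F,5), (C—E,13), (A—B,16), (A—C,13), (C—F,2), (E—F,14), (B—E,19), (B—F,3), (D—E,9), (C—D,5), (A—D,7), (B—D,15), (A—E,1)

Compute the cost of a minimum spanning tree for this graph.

Kruskal: consider edges lightest-first.
A—E (1): add — endpoints in different components.
C—F (2): add — endpoints in different components.
B—F (3): add — endpoints in different components.
C—D (5): add — endpoints in different components.
D—F (5): skip — D and F already connected.
A—D (7): add — endpoints in different components.
MST edges: A—E, C—F, B—F, C—D, A—D; total weight 1+2+3+5+7 = 18.

18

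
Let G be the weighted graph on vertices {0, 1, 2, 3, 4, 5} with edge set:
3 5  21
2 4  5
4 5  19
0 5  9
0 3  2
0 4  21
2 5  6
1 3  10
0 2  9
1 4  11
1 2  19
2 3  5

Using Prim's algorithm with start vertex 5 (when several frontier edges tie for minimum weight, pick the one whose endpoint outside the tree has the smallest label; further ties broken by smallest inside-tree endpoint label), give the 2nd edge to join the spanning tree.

Prim, starting at 5.
Step 1: frontier [2 5 6, 0 5 9, 4 5 19, 3 5 21] → take 2 5 (6); add 2.
Step 2: frontier [2 3 5, 2 4 5, 0 2 9, 1 2 19, 0 5 9, 4 5 19, 3 5 21] → take 2 3 (5); add 3.
Step 3: frontier [2 4 5, 0 2 9, 1 2 19, 0 3 2, 1 3 10, 0 5 9, 4 5 19] → take 0 3 (2); add 0.
Step 4: frontier [0 4 21, 2 4 5, 1 2 19, 1 3 10, 4 5 19] → take 2 4 (5); add 4.
Step 5: frontier [1 2 19, 1 3 10, 1 4 11] → take 1 3 (10); add 1.
The 2nd edge added is 2 3.

2-3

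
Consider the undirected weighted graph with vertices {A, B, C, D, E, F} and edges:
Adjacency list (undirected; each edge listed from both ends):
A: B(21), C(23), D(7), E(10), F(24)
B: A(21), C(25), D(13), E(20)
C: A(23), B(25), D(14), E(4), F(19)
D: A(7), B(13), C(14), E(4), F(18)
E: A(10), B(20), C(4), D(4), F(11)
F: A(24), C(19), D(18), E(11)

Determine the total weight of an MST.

Prim, starting at F.
Step 1: frontier [E–F 11, D–F 18, C–F 19, A–F 24] → take E–F (11); add E.
Step 2: frontier [C–E 4, D–E 4, A–E 10, B–E 20, D–F 18, C–F 19, A–F 24] → take C–E (4); add C.
Step 3: frontier [C–D 14, A–C 23, B–C 25, D–E 4, A–E 10, B–E 20, D–F 18, A–F 24] → take D–E (4); add D.
Step 4: frontier [A–C 23, B–C 25, A–D 7, B–D 13, A–E 10, B–E 20, A–F 24] → take A–D (7); add A.
Step 5: frontier [A–B 21, B–C 25, B–D 13, B–E 20] → take B–D (13); add B.
MST edges: E–F, C–E, D–E, A–D, B–D; total weight 11+4+4+7+13 = 39.

39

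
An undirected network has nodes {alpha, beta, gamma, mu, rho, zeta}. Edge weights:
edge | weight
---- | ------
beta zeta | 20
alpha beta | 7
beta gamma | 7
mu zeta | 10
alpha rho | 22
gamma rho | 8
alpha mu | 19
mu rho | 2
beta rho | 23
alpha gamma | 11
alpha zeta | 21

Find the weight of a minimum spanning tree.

Kruskal's algorithm — process edges by increasing weight (ties by edge label):
mu rho (2): add. Components now {alpha} {beta} {gamma} {zeta} {mu,rho}
alpha beta (7): add. Components now {alpha,beta} {gamma} {zeta} {mu,rho}
beta gamma (7): add. Components now {alpha,beta,gamma} {zeta} {mu,rho}
gamma rho (8): add. Components now {alpha,beta,gamma,mu,rho} {zeta}
mu zeta (10): add. Components now {alpha,beta,gamma,mu,rho,zeta}
MST edges: mu rho, alpha beta, beta gamma, gamma rho, mu zeta; total weight 2+7+7+8+10 = 34.

34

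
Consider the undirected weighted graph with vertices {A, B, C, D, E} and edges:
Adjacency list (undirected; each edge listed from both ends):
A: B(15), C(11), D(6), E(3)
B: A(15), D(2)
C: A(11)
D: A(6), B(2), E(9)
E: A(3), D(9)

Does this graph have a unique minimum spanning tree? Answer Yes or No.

Kruskal's algorithm — process edges by increasing weight (ties by edge label):
B D (2): add — endpoints in different components.
A E (3): add — endpoints in different components.
A D (6): add — endpoints in different components.
D E (9): skip — D and E already connected.
A C (11): add — endpoints in different components.
Every non-tree edge has weight strictly greater than the heaviest edge on the tree path between its endpoints, so the MST is unique.

Yes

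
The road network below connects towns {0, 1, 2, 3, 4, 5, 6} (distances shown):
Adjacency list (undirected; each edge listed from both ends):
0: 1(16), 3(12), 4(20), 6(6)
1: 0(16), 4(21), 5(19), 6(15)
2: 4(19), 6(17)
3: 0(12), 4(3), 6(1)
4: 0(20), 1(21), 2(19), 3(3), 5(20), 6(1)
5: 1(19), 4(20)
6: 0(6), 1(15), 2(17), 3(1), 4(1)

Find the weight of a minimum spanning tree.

59

Prim's algorithm from 2:
Step 1: cheapest edge leaving the tree is 2—6 (17); add 6.
Step 2: cheapest edge leaving the tree is 3—6 (1); add 3.
Step 3: cheapest edge leaving the tree is 4—6 (1); add 4.
Step 4: cheapest edge leaving the tree is 0—6 (6); add 0.
Step 5: cheapest edge leaving the tree is 1—6 (15); add 1.
Step 6: cheapest edge leaving the tree is 1—5 (19); add 5.
MST edges: 2—6, 3—6, 4—6, 0—6, 1—6, 1—5; total weight 17+1+1+6+15+19 = 59.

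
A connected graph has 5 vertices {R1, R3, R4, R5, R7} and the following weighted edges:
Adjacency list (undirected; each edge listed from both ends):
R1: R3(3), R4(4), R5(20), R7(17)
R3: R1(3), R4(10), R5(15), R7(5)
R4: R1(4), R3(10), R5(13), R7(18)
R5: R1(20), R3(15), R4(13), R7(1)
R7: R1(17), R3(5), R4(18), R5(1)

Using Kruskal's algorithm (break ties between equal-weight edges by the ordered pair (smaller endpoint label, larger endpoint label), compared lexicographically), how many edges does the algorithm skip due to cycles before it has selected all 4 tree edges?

0

Kruskal: consider edges lightest-first.
R5 R7 (1): add. Components now {R5,R7} {R4} {R3} {R1}
R1 R3 (3): add. Components now {R5,R7} {R4} {R1,R3}
R1 R4 (4): add. Components now {R5,R7} {R1,R3,R4}
R3 R7 (5): add. Components now {R1,R3,R4,R5,R7}
Edges rejected before the tree was complete: 0.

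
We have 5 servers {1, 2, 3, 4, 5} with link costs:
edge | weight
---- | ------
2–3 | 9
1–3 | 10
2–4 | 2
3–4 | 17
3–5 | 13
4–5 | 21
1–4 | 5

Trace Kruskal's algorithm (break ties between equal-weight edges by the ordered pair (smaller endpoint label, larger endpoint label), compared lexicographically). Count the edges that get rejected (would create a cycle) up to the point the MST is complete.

Sort edges by weight, then run Kruskal:
2–4 (2): add. Components now {1} {2,4} {3} {5}
1–4 (5): add. Components now {1,2,4} {3} {5}
2–3 (9): add. Components now {1,2,3,4} {5}
1–3 (10): skip — 1 and 3 already connected.
3–5 (13): add. Components now {1,2,3,4,5}
Edges rejected before the tree was complete: 1.

1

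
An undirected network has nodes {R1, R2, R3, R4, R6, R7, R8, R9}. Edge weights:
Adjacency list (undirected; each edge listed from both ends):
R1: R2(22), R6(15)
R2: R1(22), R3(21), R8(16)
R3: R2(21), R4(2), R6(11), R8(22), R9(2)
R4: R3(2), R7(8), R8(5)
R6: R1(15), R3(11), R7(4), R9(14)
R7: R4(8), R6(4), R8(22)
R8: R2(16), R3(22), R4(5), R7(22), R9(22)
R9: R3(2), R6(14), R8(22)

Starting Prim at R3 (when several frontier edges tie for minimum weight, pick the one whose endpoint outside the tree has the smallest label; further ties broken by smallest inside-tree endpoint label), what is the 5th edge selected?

Grow the tree from R3 using Prim:
Step 1: frontier [R3 R4 2, R3 R9 2, R3 R6 11, R2 R3 21, R3 R8 22] → take R3 R4 (2); add R4.
Step 2: frontier [R3 R9 2, R3 R6 11, R2 R3 21, R3 R8 22, R4 R8 5, R4 R7 8] → take R3 R9 (2); add R9.
Step 3: frontier [R3 R6 11, R2 R3 21, R3 R8 22, R4 R8 5, R4 R7 8, R6 R9 14, R8 R9 22] → take R4 R8 (5); add R8.
Step 4: frontier [R3 R6 11, R2 R3 21, R4 R7 8, R2 R8 16, R7 R8 22, R6 R9 14] → take R4 R7 (8); add R7.
Step 5: frontier [R3 R6 11, R2 R3 21, R6 R7 4, R2 R8 16, R6 R9 14] → take R6 R7 (4); add R6.
Step 6: frontier [R2 R3 21, R1 R6 15, R2 R8 16] → take R1 R6 (15); add R1.
Step 7: frontier [R1 R2 22, R2 R3 21, R2 R8 16] → take R2 R8 (16); add R2.
The 5th edge added is R6 R7.

R6-R7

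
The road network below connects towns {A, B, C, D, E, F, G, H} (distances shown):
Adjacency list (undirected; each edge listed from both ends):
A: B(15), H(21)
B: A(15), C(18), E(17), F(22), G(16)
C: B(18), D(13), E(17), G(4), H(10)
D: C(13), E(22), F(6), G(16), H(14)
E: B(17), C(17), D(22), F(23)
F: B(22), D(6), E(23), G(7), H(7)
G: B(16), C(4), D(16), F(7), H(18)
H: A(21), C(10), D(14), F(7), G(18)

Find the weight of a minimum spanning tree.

72

Kruskal: consider edges lightest-first.
C-G (4): add — endpoints in different components.
D-F (6): add — endpoints in different components.
F-G (7): add — endpoints in different components.
F-H (7): add — endpoints in different components.
C-H (10): skip — C and H already connected.
C-D (13): skip — C and D already connected.
D-H (14): skip — D and H already connected.
A-B (15): add — endpoints in different components.
B-G (16): add — endpoints in different components.
D-G (16): skip — D and G already connected.
B-E (17): add — endpoints in different components.
MST edges: C-G, D-F, F-G, F-H, A-B, B-G, B-E; total weight 4+6+7+7+15+16+17 = 72.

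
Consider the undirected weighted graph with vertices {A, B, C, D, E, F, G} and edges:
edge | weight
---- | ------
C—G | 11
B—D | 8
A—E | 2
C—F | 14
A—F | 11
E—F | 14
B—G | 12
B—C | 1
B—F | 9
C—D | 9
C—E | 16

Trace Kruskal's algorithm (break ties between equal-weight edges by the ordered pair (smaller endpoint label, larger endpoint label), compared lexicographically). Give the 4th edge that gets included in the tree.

Sort edges by weight, then run Kruskal:
B—C (1): add. Components now {A} {B,C} {D} {E} {F} {G}
A—E (2): add. Components now {A,E} {B,C} {D} {F} {G}
B—D (8): add. Components now {A,E} {B,C,D} {F} {G}
B—F (9): add. Components now {A,E} {B,C,D,F} {G}
C—D (9): skip — C and D already connected.
A—F (11): add. Components now {A,B,C,D,E,F} {G}
C—G (11): add. Components now {A,B,C,D,E,F,G}
The 4th edge added is B—F.

B-F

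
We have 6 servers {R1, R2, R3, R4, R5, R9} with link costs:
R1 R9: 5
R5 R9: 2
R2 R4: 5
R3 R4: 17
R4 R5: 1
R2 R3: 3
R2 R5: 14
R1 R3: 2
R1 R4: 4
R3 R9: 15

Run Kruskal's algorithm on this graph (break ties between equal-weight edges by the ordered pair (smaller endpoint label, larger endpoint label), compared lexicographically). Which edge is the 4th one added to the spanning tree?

R2-R3

Sort edges by weight, then run Kruskal:
R4 R5 (1): add — endpoints in different components.
R1 R3 (2): add — endpoints in different components.
R5 R9 (2): add — endpoints in different components.
R2 R3 (3): add — endpoints in different components.
R1 R4 (4): add — endpoints in different components.
The 4th edge added is R2 R3.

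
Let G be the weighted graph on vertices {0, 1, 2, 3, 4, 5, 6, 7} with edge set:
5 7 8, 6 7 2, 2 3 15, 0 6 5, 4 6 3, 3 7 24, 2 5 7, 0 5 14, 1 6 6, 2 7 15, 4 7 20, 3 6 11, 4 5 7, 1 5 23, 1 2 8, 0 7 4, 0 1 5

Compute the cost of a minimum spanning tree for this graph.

Sort edges by weight, then run Kruskal:
6 7 (2): add — endpoints in different components.
4 6 (3): add — endpoints in different components.
0 7 (4): add — endpoints in different components.
0 1 (5): add — endpoints in different components.
0 6 (5): skip — 0 and 6 already connected.
1 6 (6): skip — 1 and 6 already connected.
2 5 (7): add — endpoints in different components.
4 5 (7): add — endpoints in different components.
1 2 (8): skip — 1 and 2 already connected.
5 7 (8): skip — 5 and 7 already connected.
3 6 (11): add — endpoints in different components.
MST edges: 6 7, 4 6, 0 7, 0 1, 2 5, 4 5, 3 6; total weight 2+3+4+5+7+7+11 = 39.

39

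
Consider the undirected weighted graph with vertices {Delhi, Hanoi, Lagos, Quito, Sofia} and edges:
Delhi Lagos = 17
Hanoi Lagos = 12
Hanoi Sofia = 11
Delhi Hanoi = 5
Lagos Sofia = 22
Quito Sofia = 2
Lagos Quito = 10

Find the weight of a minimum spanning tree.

28

Grow the tree from Delhi using Prim:
Step 1: cheapest edge leaving the tree is Delhi Hanoi (5); add Hanoi.
Step 2: cheapest edge leaving the tree is Hanoi Sofia (11); add Sofia.
Step 3: cheapest edge leaving the tree is Quito Sofia (2); add Quito.
Step 4: cheapest edge leaving the tree is Lagos Quito (10); add Lagos.
MST edges: Delhi Hanoi, Hanoi Sofia, Quito Sofia, Lagos Quito; total weight 5+11+2+10 = 28.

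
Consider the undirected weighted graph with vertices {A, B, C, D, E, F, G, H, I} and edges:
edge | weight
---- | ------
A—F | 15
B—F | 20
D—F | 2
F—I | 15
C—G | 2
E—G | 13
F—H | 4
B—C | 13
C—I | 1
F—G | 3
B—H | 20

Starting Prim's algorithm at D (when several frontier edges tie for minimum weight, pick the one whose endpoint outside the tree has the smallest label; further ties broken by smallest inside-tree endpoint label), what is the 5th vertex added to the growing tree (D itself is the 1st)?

I

Prim's algorithm from D:
Step 1: cheapest edge leaving the tree is D—F (2); add F.
Step 2: cheapest edge leaving the tree is F—G (3); add G.
Step 3: cheapest edge leaving the tree is C—G (2); add C.
Step 4: cheapest edge leaving the tree is C—I (1); add I.
Step 5: cheapest edge leaving the tree is F—H (4); add H.
Step 6: cheapest edge leaving the tree is B—C (13); add B.
Step 7: cheapest edge leaving the tree is E—G (13); add E.
Step 8: cheapest edge leaving the tree is A—F (15); add A.
Vertex order: D, F, G, C, I, H, B, E, A. The 5th vertex is I.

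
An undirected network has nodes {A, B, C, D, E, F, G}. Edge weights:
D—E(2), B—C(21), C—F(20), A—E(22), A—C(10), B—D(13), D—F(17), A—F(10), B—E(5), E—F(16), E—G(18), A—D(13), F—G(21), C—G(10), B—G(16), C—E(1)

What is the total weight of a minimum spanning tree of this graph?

38

Sort edges by weight, then run Kruskal:
C—E (1): add. Components now {A} {B} {C,E} {D} {F} {G}
D—E (2): add. Components now {A} {B} {C,D,E} {F} {G}
B—E (5): add. Components now {A} {B,C,D,E} {F} {G}
A—C (10): add. Components now {A,B,C,D,E} {F} {G}
A—F (10): add. Components now {A,B,C,D,E,F} {G}
C—G (10): add. Components now {A,B,C,D,E,F,G}
MST edges: C—E, D—E, B—E, A—C, A—F, C—G; total weight 1+2+5+10+10+10 = 38.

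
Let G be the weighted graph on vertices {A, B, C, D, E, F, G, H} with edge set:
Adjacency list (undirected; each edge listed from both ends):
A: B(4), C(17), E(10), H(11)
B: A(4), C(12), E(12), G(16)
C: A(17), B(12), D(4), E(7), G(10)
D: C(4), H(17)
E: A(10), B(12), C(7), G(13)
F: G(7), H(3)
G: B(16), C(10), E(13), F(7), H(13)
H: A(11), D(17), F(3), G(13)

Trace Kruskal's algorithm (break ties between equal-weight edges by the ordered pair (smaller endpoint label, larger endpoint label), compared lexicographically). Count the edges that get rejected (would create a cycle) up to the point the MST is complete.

Sort edges by weight, then run Kruskal:
F—H (3): add — endpoints in different components.
A—B (4): add — endpoints in different components.
C—D (4): add — endpoints in different components.
C—E (7): add — endpoints in different components.
F—G (7): add — endpoints in different components.
A—E (10): add — endpoints in different components.
C—G (10): add — endpoints in different components.
Edges rejected before the tree was complete: 0.

0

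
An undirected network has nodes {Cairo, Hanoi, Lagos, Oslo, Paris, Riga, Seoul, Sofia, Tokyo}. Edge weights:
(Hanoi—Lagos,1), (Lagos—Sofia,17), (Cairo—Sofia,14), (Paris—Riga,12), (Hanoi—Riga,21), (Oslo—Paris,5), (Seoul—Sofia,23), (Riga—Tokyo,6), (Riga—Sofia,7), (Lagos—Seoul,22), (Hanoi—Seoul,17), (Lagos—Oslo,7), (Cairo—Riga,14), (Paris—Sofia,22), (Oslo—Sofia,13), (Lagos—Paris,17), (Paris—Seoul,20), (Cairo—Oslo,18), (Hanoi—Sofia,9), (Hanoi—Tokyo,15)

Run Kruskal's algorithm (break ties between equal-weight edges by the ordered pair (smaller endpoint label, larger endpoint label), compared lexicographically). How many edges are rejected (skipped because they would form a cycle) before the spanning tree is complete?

Sort edges by weight, then run Kruskal:
Hanoi—Lagos (1): add — endpoints in different components.
Oslo—Paris (5): add — endpoints in different components.
Riga—Tokyo (6): add — endpoints in different components.
Lagos—Oslo (7): add — endpoints in different components.
Riga—Sofia (7): add — endpoints in different components.
Hanoi—Sofia (9): add — endpoints in different components.
Paris—Riga (12): skip — Paris and Riga already connected.
Oslo—Sofia (13): skip — Oslo and Sofia already connected.
Cairo—Riga (14): add — endpoints in different components.
Cairo—Sofia (14): skip — Sofia and Cairo already connected.
Hanoi—Tokyo (15): skip — Tokyo and Hanoi already connected.
Hanoi—Seoul (17): add — endpoints in different components.
Edges rejected before the tree was complete: 4.

4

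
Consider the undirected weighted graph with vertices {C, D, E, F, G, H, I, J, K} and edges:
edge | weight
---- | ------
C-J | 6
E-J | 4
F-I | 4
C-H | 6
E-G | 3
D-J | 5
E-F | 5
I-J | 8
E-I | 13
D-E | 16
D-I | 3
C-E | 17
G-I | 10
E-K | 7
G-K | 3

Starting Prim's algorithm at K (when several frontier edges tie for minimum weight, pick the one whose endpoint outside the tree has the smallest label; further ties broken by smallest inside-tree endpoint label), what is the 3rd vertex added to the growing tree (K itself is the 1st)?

Grow the tree from K using Prim:
Step 1: cheapest edge leaving the tree is G-K (3); add G.
Step 2: cheapest edge leaving the tree is E-G (3); add E.
Step 3: cheapest edge leaving the tree is E-J (4); add J.
Step 4: cheapest edge leaving the tree is D-J (5); add D.
Step 5: cheapest edge leaving the tree is D-I (3); add I.
Step 6: cheapest edge leaving the tree is F-I (4); add F.
Step 7: cheapest edge leaving the tree is C-J (6); add C.
Step 8: cheapest edge leaving the tree is C-H (6); add H.
Vertex order: K, G, E, J, D, I, F, C, H. The 3rd vertex is E.

E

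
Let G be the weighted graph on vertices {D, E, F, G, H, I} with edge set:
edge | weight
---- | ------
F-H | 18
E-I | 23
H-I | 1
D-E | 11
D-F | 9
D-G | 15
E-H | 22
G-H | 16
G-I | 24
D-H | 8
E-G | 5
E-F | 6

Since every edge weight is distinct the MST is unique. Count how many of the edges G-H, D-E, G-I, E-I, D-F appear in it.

Kruskal: consider edges lightest-first.
H-I (1): add — endpoints in different components.
E-G (5): add — endpoints in different components.
E-F (6): add — endpoints in different components.
D-H (8): add — endpoints in different components.
D-F (9): add — endpoints in different components.
MST edge set: {H-I, E-G, E-F, D-H, D-F}.
Of the listed edges, {D-F} are in the MST → 1.

1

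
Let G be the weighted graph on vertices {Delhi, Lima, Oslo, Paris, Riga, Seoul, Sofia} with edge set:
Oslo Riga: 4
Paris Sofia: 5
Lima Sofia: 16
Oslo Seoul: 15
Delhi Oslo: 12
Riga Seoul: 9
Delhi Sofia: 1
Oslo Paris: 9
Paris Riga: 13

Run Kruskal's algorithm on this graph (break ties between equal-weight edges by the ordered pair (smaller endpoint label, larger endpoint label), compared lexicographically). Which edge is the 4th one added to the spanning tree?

Oslo-Paris

Kruskal: consider edges lightest-first.
Delhi Sofia (1): add — endpoints in different components.
Oslo Riga (4): add — endpoints in different components.
Paris Sofia (5): add — endpoints in different components.
Oslo Paris (9): add — endpoints in different components.
Riga Seoul (9): add — endpoints in different components.
Delhi Oslo (12): skip — Oslo and Delhi already connected.
Paris Riga (13): skip — Paris and Riga already connected.
Oslo Seoul (15): skip — Oslo and Seoul already connected.
Lima Sofia (16): add — endpoints in different components.
The 4th edge added is Oslo Paris.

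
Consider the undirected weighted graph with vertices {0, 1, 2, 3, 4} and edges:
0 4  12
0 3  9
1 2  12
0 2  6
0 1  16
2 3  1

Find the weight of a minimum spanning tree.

31

Grow the tree from 2 using Prim:
Step 1: frontier [2 3 1, 0 2 6, 1 2 12] → take 2 3 (1); add 3.
Step 2: frontier [0 2 6, 1 2 12, 0 3 9] → take 0 2 (6); add 0.
Step 3: frontier [0 4 12, 0 1 16, 1 2 12] → take 1 2 (12); add 1.
Step 4: frontier [0 4 12] → take 0 4 (12); add 4.
MST edges: 2 3, 0 2, 1 2, 0 4; total weight 1+6+12+12 = 31.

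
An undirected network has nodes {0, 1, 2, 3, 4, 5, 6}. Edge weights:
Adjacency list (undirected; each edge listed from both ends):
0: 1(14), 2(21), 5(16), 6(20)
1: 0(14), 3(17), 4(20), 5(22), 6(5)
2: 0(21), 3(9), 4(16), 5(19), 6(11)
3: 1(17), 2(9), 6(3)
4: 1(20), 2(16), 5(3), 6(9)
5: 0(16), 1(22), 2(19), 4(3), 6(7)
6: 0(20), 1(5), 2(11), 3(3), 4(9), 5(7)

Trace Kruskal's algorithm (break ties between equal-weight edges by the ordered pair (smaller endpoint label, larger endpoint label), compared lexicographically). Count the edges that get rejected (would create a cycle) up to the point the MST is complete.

Kruskal: consider edges lightest-first.
3—6 (3): add — endpoints in different components.
4—5 (3): add — endpoints in different components.
1—6 (5): add — endpoints in different components.
5—6 (7): add — endpoints in different components.
2—3 (9): add — endpoints in different components.
4—6 (9): skip — 4 and 6 already connected.
2—6 (11): skip — 2 and 6 already connected.
0—1 (14): add — endpoints in different components.
Edges rejected before the tree was complete: 2.

2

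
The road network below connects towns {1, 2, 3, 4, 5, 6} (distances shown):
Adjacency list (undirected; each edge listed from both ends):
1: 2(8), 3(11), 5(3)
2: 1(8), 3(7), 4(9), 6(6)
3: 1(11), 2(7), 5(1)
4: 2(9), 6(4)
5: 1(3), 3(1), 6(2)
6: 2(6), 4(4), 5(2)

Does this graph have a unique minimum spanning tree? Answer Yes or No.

Yes

Sort edges by weight, then run Kruskal:
3—5 (1): add. Components now {1} {2} {3,5} {4} {6}
5—6 (2): add. Components now {1} {2} {3,5,6} {4}
1—5 (3): add. Components now {1,3,5,6} {2} {4}
4—6 (4): add. Components now {1,3,4,5,6} {2}
2—6 (6): add. Components now {1,2,3,4,5,6}
Every non-tree edge has weight strictly greater than the heaviest edge on the tree path between its endpoints, so the MST is unique.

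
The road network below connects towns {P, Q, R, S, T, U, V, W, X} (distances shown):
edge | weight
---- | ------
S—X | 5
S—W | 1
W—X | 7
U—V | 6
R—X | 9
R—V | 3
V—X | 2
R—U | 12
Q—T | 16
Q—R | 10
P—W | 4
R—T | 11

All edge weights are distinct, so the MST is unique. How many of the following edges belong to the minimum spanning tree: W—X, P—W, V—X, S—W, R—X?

Kruskal's algorithm — process edges by increasing weight (ties by edge label):
S—W (1): add — endpoints in different components.
V—X (2): add — endpoints in different components.
R—V (3): add — endpoints in different components.
P—W (4): add — endpoints in different components.
S—X (5): add — endpoints in different components.
U—V (6): add — endpoints in different components.
W—X (7): skip — X and W already connected.
R—X (9): skip — X and R already connected.
Q—R (10): add — endpoints in different components.
R—T (11): add — endpoints in different components.
MST edge set: {S—W, V—X, R—V, P—W, S—X, U—V, Q—R, R—T}.
Of the listed edges, {P—W, V—X, S—W} are in the MST → 3.

3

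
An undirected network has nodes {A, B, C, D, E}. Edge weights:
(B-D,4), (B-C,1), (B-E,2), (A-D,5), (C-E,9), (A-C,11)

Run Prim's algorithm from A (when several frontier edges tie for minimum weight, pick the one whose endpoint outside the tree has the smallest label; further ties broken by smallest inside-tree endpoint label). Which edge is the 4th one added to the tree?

B-E

Prim, starting at A.
Step 1: frontier [A-D 5, A-C 11] → take A-D (5); add D.
Step 2: frontier [A-C 11, B-D 4] → take B-D (4); add B.
Step 3: frontier [A-C 11, B-C 1, B-E 2] → take B-C (1); add C.
Step 4: frontier [B-E 2, C-E 9] → take B-E (2); add E.
The 4th edge added is B-E.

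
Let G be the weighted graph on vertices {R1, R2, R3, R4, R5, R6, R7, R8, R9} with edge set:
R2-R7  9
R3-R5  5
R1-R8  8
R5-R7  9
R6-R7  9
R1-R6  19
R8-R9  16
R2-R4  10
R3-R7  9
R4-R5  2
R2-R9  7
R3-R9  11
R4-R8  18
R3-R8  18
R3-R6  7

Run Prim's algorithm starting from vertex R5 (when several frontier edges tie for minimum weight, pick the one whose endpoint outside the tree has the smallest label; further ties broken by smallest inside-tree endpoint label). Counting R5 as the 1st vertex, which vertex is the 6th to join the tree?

Grow the tree from R5 using Prim:
Step 1: cheapest edge leaving the tree is R4-R5 (2); add R4.
Step 2: cheapest edge leaving the tree is R3-R5 (5); add R3.
Step 3: cheapest edge leaving the tree is R3-R6 (7); add R6.
Step 4: cheapest edge leaving the tree is R3-R7 (9); add R7.
Step 5: cheapest edge leaving the tree is R2-R7 (9); add R2.
Step 6: cheapest edge leaving the tree is R2-R9 (7); add R9.
Step 7: cheapest edge leaving the tree is R8-R9 (16); add R8.
Step 8: cheapest edge leaving the tree is R1-R8 (8); add R1.
Vertex order: R5, R4, R3, R6, R7, R2, R9, R8, R1. The 6th vertex is R2.

R2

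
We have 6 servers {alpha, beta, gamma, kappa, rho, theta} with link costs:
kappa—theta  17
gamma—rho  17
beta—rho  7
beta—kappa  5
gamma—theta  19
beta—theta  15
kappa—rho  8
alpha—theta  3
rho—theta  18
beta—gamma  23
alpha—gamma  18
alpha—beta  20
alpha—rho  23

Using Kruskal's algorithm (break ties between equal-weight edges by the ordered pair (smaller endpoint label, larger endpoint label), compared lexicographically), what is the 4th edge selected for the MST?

Kruskal's algorithm — process edges by increasing weight (ties by edge label):
alpha—theta (3): add — endpoints in different components.
beta—kappa (5): add — endpoints in different components.
beta—rho (7): add — endpoints in different components.
kappa—rho (8): skip — kappa and rho already connected.
beta—theta (15): add — endpoints in different components.
gamma—rho (17): add — endpoints in different components.
The 4th edge added is beta—theta.

beta-theta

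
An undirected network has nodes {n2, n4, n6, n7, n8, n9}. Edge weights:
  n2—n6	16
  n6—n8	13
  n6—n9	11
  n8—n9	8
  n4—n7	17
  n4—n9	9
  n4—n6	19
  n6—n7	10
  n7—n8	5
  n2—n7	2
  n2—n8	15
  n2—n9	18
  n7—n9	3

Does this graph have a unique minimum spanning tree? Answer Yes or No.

Kruskal's algorithm — process edges by increasing weight (ties by edge label):
n2—n7 (2): add — endpoints in different components.
n7—n9 (3): add — endpoints in different components.
n7—n8 (5): add — endpoints in different components.
n8—n9 (8): skip — n9 and n8 already connected.
n4—n9 (9): add — endpoints in different components.
n6—n7 (10): add — endpoints in different components.
Every non-tree edge has weight strictly greater than the heaviest edge on the tree path between its endpoints, so the MST is unique.

Yes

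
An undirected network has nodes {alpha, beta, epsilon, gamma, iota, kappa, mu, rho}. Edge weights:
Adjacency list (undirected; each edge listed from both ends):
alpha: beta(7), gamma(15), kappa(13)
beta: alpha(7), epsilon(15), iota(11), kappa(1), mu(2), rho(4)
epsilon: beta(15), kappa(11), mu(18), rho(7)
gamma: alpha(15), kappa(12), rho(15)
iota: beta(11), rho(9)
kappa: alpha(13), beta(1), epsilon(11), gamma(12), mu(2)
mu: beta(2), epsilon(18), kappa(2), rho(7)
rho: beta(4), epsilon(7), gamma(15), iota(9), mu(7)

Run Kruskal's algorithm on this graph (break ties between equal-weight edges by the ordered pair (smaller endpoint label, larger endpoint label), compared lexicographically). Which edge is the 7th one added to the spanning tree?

Kruskal: consider edges lightest-first.
beta-kappa (1): add — endpoints in different components.
beta-mu (2): add — endpoints in different components.
kappa-mu (2): skip — mu and kappa already connected.
beta-rho (4): add — endpoints in different components.
alpha-beta (7): add — endpoints in different components.
epsilon-rho (7): add — endpoints in different components.
mu-rho (7): skip — mu and rho already connected.
iota-rho (9): add — endpoints in different components.
beta-iota (11): skip — beta and iota already connected.
epsilon-kappa (11): skip — epsilon and kappa already connected.
gamma-kappa (12): add — endpoints in different components.
The 7th edge added is gamma-kappa.

gamma-kappa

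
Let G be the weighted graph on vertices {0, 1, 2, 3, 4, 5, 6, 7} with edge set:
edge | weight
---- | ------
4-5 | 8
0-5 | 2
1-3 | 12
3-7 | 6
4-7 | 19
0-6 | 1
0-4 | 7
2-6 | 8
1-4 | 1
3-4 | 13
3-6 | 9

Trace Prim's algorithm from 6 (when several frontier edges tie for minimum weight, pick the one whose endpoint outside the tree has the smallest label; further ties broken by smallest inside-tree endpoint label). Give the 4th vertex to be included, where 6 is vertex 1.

4

Prim, starting at 6.
Step 1: cheapest edge leaving the tree is 0-6 (1); add 0.
Step 2: cheapest edge leaving the tree is 0-5 (2); add 5.
Step 3: cheapest edge leaving the tree is 0-4 (7); add 4.
Step 4: cheapest edge leaving the tree is 1-4 (1); add 1.
Step 5: cheapest edge leaving the tree is 2-6 (8); add 2.
Step 6: cheapest edge leaving the tree is 3-6 (9); add 3.
Step 7: cheapest edge leaving the tree is 3-7 (6); add 7.
Vertex order: 6, 0, 5, 4, 1, 2, 3, 7. The 4th vertex is 4.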